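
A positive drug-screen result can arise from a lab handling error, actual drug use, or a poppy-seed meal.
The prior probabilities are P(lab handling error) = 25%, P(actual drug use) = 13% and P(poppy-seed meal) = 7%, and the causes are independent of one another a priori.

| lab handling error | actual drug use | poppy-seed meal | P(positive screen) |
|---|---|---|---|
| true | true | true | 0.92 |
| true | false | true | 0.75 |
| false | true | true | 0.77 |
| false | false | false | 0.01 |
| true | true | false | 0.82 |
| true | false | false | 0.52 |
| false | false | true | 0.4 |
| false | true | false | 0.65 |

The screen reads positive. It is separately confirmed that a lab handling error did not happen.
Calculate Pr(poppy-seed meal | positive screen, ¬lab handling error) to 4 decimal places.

Pr(poppy-seed meal | positive screen, ¬lab handling error) ≈ 0.2657

Weight on poppy-seed meal=true, given the evidence: 0.024360 + 0.007007 = 0.031367
The normalizing constant is 0.01·0.87·0.93 + 0.4·0.87·0.07 + 0.65·0.13·0.93 + 0.77·0.13·0.07 = 0.118043
Posterior = 0.031367 / 0.118043 ≈ 0.2657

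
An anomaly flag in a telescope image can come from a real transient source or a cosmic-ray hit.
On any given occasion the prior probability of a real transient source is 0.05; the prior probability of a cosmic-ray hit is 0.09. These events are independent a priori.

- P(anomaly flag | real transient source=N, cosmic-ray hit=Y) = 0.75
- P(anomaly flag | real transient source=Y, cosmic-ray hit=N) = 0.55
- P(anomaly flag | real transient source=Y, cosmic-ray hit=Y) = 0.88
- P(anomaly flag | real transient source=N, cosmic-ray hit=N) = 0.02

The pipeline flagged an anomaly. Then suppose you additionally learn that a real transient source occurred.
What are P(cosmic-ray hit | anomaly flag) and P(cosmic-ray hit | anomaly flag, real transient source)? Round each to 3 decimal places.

P(cosmic-ray hit | anomaly flag) ≈ 0.617; P(cosmic-ray hit | anomaly flag, real transient source) ≈ 0.137

Enumerate the 4 (real transient source, cosmic-ray hit) configurations and weight by the priors:
  P(anomaly flag) = 0.02×0.95×0.91 + 0.75×0.95×0.09 + 0.55×0.05×0.91 + 0.88×0.05×0.09
        = 0.017290 + 0.064125 + 0.025025 + 0.003960 = 0.110400
Configurations with cosmic-ray hit contribute 0.068085, so
  P(cosmic-ray hit | anomaly flag) = 0.068085 / 0.110400 ≈ 0.617

With the extra evidence:
Sum P(anomaly flag|·) weighted by the priors over both values of cosmic-ray hit:
  P(anomaly flag | real transient source) = 0.55×0.91 + 0.88×0.09
        = 0.500500 + 0.079200 = 0.579700
Configurations with cosmic-ray hit contribute 0.079200, so
  P(cosmic-ray hit | anomaly flag, real transient source) = 0.079200 / 0.579700 ≈ 0.137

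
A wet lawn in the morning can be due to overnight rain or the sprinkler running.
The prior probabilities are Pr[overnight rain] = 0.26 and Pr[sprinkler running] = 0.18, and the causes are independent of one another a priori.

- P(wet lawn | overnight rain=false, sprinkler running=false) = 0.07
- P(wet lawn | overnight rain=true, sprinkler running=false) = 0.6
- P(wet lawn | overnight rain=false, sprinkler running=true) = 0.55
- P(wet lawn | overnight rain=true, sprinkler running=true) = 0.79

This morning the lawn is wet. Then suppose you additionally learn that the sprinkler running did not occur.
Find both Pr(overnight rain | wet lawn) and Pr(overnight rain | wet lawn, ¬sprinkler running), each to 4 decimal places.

Pr(overnight rain | wet lawn) ≈ 0.5876; Pr(overnight rain | wet lawn, ¬sprinkler running) ≈ 0.7507

Numerator (weight on configurations with overnight rain): 0.127920 + 0.036972 = 0.164892
The normalizing constant is 0.07*0.74*0.82 + 0.55*0.74*0.18 + 0.6*0.26*0.82 + 0.79*0.26*0.18 = 0.280628
P(overnight rain | wet lawn) = 0.164892/0.280628 ≈ 0.5876

Now condition on the additional information:
By total probability over both values of overnight rain:
  P(wet lawn | ¬sprinkler running) = 0.07×0.74 + 0.6×0.26
        = 0.051800 + 0.156000 = 0.207800
Keeping only the overnight rain-present terms gives 0.156000, so
  P(overnight rain | wet lawn, ¬sprinkler running) = 0.156000 / 0.207800 ≈ 0.7507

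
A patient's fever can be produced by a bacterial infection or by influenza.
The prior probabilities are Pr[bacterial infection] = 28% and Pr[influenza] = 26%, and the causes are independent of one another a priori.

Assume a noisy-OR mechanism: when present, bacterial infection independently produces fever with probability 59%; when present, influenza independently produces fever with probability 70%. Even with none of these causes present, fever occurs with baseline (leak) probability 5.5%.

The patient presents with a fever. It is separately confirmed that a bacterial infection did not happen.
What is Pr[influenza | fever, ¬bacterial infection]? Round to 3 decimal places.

Under noisy-OR, P(fever | causes) = 1 − (1−0.055)·∏(1−qᵢ) over the active causes.
Sum P(fever|·) weighted by the priors over both values of influenza:
  P(fever | ¬bacterial infection) = 0.055·0.74 + 0.7165·0.26
        = 0.040700 + 0.186290 = 0.226990
Keeping only the influenza-present terms gives 0.186290, so
  P(influenza | fever, ¬bacterial infection) = 0.186290 / 0.226990 ≈ 0.821

Pr[influenza | fever, ¬bacterial infection] ≈ 0.821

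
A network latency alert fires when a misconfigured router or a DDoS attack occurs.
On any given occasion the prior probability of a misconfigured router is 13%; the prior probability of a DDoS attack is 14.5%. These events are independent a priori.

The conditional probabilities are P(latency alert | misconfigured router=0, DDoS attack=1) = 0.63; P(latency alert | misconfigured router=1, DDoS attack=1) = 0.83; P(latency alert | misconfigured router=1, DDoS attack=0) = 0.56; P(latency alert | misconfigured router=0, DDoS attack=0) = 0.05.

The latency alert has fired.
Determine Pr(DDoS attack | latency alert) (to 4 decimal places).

Numerator (weight on configurations with DDoS attack): 0.079475 + 0.015645 = 0.095120
The normalizing constant is 0.05×0.87×0.855 + 0.63×0.87×0.145 + 0.56×0.13×0.855 + 0.83×0.13×0.145 = 0.194557
Posterior = 0.095120 / 0.194557 ≈ 0.4889

Pr(DDoS attack | latency alert) ≈ 0.4889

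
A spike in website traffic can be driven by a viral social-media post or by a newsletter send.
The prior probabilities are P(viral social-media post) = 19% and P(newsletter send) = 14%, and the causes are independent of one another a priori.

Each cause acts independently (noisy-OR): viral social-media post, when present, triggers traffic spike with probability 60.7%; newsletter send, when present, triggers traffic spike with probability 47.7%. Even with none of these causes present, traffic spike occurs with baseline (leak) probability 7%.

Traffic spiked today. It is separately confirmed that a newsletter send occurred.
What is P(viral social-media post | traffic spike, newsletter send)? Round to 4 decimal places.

P(viral social-media post | traffic spike, newsletter send) ≈ 0.2698

Under noisy-OR, P(traffic spike | causes) = 1 − (1−0.07)·∏(1−qᵢ) over the active causes.
Weight on viral social-media post=true, given the evidence: 0.808849×0.19 = 0.153681
The normalizing constant is 0.51361×0.81 + 0.808849×0.19 = 0.569705
P(viral social-media post | traffic spike, newsletter send) = 0.153681/0.569705 ≈ 0.2698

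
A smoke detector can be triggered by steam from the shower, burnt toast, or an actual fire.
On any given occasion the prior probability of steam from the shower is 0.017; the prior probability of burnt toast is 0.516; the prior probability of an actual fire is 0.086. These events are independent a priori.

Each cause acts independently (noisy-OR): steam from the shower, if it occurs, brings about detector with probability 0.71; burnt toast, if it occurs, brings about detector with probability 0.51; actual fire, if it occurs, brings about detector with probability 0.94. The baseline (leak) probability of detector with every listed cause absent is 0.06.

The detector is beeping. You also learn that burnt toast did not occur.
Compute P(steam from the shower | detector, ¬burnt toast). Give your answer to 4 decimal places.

Under noisy-OR, P(detector | causes) = 1 − (1−0.06)·∏(1−qᵢ) over the active causes.
Sum P(detector|·) weighted by the priors over the 4 (steam from the shower, actual fire) configurations:
  P(detector | ¬burnt toast) = 0.06·0.983·0.914 + 0.9436·0.983·0.086 + 0.7274·0.017·0.914 + 0.983644·0.017·0.086
        = 0.053908 + 0.079770 + 0.011302 + 0.001438 = 0.146418
The terms with steam from the shower present sum to 0.012740, so
  P(steam from the shower | detector, ¬burnt toast) = 0.012740 / 0.146418 ≈ 0.0870

P(steam from the shower | detector, ¬burnt toast) ≈ 0.0870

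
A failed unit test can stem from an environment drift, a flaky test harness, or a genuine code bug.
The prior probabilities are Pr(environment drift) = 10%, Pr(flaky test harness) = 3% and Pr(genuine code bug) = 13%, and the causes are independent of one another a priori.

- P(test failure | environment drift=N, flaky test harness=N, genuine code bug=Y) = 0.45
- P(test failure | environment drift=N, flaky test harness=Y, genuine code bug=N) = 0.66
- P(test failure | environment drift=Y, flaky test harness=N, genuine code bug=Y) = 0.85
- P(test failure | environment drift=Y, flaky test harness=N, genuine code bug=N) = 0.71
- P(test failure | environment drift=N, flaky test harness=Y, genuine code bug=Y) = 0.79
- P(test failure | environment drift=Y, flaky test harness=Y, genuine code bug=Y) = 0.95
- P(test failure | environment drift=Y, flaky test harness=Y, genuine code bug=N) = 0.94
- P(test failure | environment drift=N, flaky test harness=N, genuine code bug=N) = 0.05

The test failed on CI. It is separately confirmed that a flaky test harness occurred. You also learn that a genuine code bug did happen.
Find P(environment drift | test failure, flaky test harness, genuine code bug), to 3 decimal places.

P(environment drift | test failure, flaky test harness, genuine code bug) ≈ 0.118

By total probability over both values of environment drift:
  P(test failure | flaky test harness, genuine code bug) = 0.79*0.9 + 0.95*0.1
        = 0.711000 + 0.095000 = 0.806000
Configurations with environment drift contribute 0.095000, so
  P(environment drift | test failure, flaky test harness, genuine code bug) = 0.095000 / 0.806000 ≈ 0.118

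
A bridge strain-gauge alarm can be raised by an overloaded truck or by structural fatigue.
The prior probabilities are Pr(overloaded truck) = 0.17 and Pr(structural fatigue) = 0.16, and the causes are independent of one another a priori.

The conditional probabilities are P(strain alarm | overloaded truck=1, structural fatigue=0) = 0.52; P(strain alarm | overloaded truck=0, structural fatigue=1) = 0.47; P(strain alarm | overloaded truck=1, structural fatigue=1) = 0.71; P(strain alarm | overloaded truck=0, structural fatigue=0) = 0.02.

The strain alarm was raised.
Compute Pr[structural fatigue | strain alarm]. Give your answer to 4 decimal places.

P(strain alarm) = 0.02×0.83×0.84 + 0.47×0.83×0.16 + 0.52×0.17×0.84 + 0.71×0.17×0.16 = 0.013944 + 0.062416 + 0.074256 + 0.019312 = 0.169928
Of this, 0.081728 comes from 0.062416 + 0.019312 (the structural fatigue=true cases).
P(structural fatigue | strain alarm) = 0.081728 / 0.169928 ≈ 0.4810

Pr[structural fatigue | strain alarm] ≈ 0.4810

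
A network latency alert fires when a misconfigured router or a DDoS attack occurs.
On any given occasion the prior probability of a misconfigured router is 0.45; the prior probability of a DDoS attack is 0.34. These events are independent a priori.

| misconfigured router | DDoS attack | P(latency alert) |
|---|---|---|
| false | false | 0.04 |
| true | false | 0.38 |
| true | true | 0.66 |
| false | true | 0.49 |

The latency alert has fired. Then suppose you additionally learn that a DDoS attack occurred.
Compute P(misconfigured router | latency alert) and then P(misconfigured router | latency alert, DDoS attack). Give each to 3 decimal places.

P(misconfigured router | latency alert) ≈ 0.668; P(misconfigured router | latency alert, DDoS attack) ≈ 0.524

Enumerate the 4 (misconfigured router, DDoS attack) configurations and weight by the priors:
  P(latency alert) = 0.04×0.55×0.66 + 0.49×0.55×0.34 + 0.38×0.45×0.66 + 0.66×0.45×0.34
        = 0.014520 + 0.091630 + 0.112860 + 0.100980 = 0.319990
The terms with misconfigured router present sum to 0.213840, so
  P(misconfigured router | latency alert) = 0.213840 / 0.319990 ≈ 0.668

Now condition on the additional information:
P(latency alert | DDoS attack) = 0.49·0.55 + 0.66·0.45 = 0.269500 + 0.297000 = 0.566500
Restricting to configurations with misconfigured router present: 0.66·0.45 = 0.297000.
P(misconfigured router | latency alert, DDoS attack) = 0.297000 / 0.566500 ≈ 0.524
This is intercausal reasoning (explaining away): once DDoS attack accounts for the latency alert, misconfigured router becomes less likely.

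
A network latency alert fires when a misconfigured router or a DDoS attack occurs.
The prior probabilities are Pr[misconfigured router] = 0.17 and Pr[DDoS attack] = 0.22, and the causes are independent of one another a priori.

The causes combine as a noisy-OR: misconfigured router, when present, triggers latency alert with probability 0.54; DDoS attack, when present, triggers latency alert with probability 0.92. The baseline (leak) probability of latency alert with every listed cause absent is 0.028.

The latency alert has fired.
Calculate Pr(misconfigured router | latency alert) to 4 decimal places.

Under noisy-OR, P(latency alert | causes) = 1 − (1−0.028)·∏(1−qᵢ) over the active causes.
P(latency alert) = 0.028×0.83×0.78 + 0.92224×0.83×0.22 + 0.55288×0.17×0.78 + 0.96423×0.17×0.22 = 0.018127 + 0.168401 + 0.073312 + 0.036062 = 0.295902
Of this, 0.109374 comes from 0.073312 + 0.036062 (the misconfigured router=true cases).
So P(misconfigured router | latency alert) = 0.109374/0.295902 ≈ 0.3696.

Pr(misconfigured router | latency alert) ≈ 0.3696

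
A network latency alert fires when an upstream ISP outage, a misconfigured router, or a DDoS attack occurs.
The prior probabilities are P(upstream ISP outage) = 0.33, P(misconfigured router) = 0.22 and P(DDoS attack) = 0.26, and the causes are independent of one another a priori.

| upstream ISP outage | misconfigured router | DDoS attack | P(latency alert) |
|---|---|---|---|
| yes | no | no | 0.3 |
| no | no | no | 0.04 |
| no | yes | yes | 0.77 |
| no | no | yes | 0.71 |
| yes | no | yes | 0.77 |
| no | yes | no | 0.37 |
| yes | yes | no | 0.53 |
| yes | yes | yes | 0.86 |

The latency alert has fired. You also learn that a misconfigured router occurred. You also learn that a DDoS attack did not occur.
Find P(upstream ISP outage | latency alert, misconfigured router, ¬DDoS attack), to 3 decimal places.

P(upstream ISP outage | latency alert, misconfigured router, ¬DDoS attack) ≈ 0.414

Numerator (weight on configurations with upstream ISP outage): 0.53×0.33 = 0.174900
Normalizer over all consistent configurations: 0.37×0.67 + 0.53×0.33 = 0.422800
P(upstream ISP outage | latency alert, misconfigured router, ¬DDoS attack) = 0.174900/0.422800 ≈ 0.414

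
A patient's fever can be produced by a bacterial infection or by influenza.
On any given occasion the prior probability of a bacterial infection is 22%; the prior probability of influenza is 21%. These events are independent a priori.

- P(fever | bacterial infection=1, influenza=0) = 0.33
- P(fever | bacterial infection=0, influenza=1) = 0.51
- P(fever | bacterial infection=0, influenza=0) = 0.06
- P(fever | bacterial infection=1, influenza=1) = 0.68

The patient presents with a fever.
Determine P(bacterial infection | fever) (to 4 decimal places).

P(fever) = 0.06·0.78·0.79 + 0.51·0.78·0.21 + 0.33·0.22·0.79 + 0.68·0.22·0.21 = 0.036972 + 0.083538 + 0.057354 + 0.031416 = 0.209280
Of this, 0.088770 comes from 0.057354 + 0.031416 (the bacterial infection=true cases).
Hence the posterior is 0.088770/0.209280 ≈ 0.4242.

P(bacterial infection | fever) ≈ 0.4242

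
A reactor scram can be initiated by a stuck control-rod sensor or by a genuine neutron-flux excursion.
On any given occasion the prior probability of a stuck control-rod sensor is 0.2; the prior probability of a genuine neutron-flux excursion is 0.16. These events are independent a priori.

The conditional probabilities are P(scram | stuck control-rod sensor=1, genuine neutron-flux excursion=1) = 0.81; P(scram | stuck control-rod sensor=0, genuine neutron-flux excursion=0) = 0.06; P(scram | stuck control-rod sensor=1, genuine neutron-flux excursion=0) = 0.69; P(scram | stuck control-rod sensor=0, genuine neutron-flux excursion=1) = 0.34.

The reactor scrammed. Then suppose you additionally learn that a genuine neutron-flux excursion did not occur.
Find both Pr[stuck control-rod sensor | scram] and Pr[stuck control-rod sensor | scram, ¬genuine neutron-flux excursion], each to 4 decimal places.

Pr[stuck control-rod sensor | scram] ≈ 0.6285; Pr[stuck control-rod sensor | scram, ¬genuine neutron-flux excursion] ≈ 0.7419

P(scram) = 0.06·0.8·0.84 + 0.34·0.8·0.16 + 0.69·0.2·0.84 + 0.81·0.2·0.16 = 0.040320 + 0.043520 + 0.115920 + 0.025920 = 0.225680
Of this, 0.141840 comes from 0.115920 + 0.025920 (the stuck control-rod sensor=true cases).
P(stuck control-rod sensor | scram) = 0.141840 / 0.225680 ≈ 0.6285

With the extra evidence:
P(scram | ¬genuine neutron-flux excursion) = 0.06*0.8 + 0.69*0.2 = 0.048000 + 0.138000 = 0.186000
Of this, 0.138000 comes from 0.69*0.2 (the stuck control-rod sensor=true cases).
Hence the posterior is 0.138000/0.186000 ≈ 0.7419.
Ruling out genuine neutron-flux excursion raises the posterior on stuck control-rod sensor — the flip side of explaining away.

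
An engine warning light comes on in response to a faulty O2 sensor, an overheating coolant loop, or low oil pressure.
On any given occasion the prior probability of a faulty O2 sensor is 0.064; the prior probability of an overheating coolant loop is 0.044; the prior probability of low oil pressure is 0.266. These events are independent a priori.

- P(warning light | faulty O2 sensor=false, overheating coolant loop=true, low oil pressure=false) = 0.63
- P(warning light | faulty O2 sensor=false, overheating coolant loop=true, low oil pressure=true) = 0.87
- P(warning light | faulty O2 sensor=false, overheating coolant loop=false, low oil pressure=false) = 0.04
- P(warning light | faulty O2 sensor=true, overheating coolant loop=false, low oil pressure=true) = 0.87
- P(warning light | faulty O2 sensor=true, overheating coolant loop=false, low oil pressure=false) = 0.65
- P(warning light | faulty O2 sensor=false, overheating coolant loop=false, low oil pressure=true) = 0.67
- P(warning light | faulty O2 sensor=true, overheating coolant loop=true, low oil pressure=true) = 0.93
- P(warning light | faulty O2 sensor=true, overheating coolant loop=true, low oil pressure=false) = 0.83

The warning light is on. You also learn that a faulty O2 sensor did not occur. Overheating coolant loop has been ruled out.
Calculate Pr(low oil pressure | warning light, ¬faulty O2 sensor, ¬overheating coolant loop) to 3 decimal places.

Pr(low oil pressure | warning light, ¬faulty O2 sensor, ¬overheating coolant loop) ≈ 0.859

P(warning light | ¬faulty O2 sensor, ¬overheating coolant loop) = 0.04*0.734 + 0.67*0.266 = 0.029360 + 0.178220 = 0.207580
Restricting to configurations with low oil pressure present: 0.67*0.266 = 0.178220.
Hence the posterior is 0.178220/0.207580 ≈ 0.859.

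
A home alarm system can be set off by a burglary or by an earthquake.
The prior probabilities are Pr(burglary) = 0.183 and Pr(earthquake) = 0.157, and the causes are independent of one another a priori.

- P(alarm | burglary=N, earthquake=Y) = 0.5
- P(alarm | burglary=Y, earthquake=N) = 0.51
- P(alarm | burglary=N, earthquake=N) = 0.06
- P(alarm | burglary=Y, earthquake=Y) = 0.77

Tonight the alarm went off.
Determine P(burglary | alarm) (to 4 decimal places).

P(burglary | alarm) ≈ 0.4887

Weight on burglary=true, given the evidence: 0.078677 + 0.022123 = 0.100800
Normalizer over all consistent configurations: 0.06×0.817×0.843 + 0.5×0.817×0.157 + 0.51×0.183×0.843 + 0.77×0.183×0.157 = 0.206258
P(burglary | alarm) = 0.100800/0.206258 ≈ 0.4887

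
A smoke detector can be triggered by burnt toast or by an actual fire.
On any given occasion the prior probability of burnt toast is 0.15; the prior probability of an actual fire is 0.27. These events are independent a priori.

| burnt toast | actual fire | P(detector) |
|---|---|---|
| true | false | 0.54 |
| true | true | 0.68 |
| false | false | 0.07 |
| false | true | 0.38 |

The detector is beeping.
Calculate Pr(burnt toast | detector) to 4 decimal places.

P(detector) = 0.07×0.85×0.73 + 0.38×0.85×0.27 + 0.54×0.15×0.73 + 0.68×0.15×0.27 = 0.043435 + 0.087210 + 0.059130 + 0.027540 = 0.217315
The burnt toast-present share is 0.059130 + 0.027540 = 0.086670.
So P(burnt toast | detector) = 0.086670/0.217315 ≈ 0.3988.

Pr(burnt toast | detector) ≈ 0.3988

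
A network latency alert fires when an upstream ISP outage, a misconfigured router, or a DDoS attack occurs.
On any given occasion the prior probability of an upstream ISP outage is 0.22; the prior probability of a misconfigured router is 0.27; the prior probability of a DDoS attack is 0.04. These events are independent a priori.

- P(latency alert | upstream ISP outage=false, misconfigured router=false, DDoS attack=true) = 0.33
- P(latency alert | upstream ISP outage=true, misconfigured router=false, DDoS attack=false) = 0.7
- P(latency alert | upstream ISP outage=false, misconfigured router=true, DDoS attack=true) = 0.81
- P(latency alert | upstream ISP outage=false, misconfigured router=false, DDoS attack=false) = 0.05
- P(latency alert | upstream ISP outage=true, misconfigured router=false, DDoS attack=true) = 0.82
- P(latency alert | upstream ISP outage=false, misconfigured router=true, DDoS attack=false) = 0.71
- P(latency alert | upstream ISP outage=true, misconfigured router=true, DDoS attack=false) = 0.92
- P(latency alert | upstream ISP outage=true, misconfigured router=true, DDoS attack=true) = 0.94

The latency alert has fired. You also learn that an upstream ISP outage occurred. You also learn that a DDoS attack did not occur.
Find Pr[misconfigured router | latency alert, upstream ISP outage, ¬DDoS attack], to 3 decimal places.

Pr[misconfigured router | latency alert, upstream ISP outage, ¬DDoS attack] ≈ 0.327

P(latency alert | upstream ISP outage, ¬DDoS attack) = 0.7*0.73 + 0.92*0.27 = 0.511000 + 0.248400 = 0.759400
Restricting to configurations with misconfigured router present: 0.92*0.27 = 0.248400.
Hence the posterior is 0.248400/0.759400 ≈ 0.327.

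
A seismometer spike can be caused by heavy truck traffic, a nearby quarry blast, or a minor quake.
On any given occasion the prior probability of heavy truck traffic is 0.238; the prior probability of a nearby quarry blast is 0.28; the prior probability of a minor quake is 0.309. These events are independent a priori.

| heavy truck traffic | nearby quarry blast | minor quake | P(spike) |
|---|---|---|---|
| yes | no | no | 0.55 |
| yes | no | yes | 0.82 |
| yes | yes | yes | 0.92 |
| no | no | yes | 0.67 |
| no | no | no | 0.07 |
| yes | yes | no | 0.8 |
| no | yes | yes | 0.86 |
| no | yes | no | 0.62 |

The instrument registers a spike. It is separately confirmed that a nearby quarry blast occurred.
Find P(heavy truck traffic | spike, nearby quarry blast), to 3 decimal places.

Enumerate the 4 (heavy truck traffic, minor quake) configurations and weight by the priors:
  P(spike | nearby quarry blast) = 0.62·0.762·0.691 + 0.86·0.762·0.309 + 0.8·0.238·0.691 + 0.92·0.238·0.309
        = 0.326456 + 0.202494 + 0.131566 + 0.067659 = 0.728175
The terms with heavy truck traffic present sum to 0.199225, so
  P(heavy truck traffic | spike, nearby quarry blast) = 0.199225 / 0.728175 ≈ 0.274

P(heavy truck traffic | spike, nearby quarry blast) ≈ 0.274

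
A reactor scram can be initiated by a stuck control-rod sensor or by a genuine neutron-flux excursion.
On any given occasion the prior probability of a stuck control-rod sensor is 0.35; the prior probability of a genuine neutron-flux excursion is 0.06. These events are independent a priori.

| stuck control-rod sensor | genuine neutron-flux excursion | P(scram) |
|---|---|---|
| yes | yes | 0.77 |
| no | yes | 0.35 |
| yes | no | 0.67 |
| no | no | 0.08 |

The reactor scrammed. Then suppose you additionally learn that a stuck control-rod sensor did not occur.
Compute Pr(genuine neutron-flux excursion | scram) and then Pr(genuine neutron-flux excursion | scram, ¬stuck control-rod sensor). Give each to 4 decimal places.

Pr(genuine neutron-flux excursion | scram) ≈ 0.0997; Pr(genuine neutron-flux excursion | scram, ¬stuck control-rod sensor) ≈ 0.2183

Enumerate the 4 (stuck control-rod sensor, genuine neutron-flux excursion) configurations and weight by the priors:
  P(scram) = 0.08×0.65×0.94 + 0.35×0.65×0.06 + 0.67×0.35×0.94 + 0.77×0.35×0.06
        = 0.048880 + 0.013650 + 0.220430 + 0.016170 = 0.299130
Configurations with genuine neutron-flux excursion contribute 0.029820, so
  P(genuine neutron-flux excursion | scram) = 0.029820 / 0.299130 ≈ 0.0997

Now also conditioning on stuck control-rod sensor≠true:
Weight on genuine neutron-flux excursion=true, given the evidence: 0.35×0.06 = 0.021000
The normalizing constant is 0.08×0.94 + 0.35×0.06 = 0.096200
P(genuine neutron-flux excursion | scram, ¬stuck control-rod sensor) = 0.021000/0.096200 ≈ 0.2183
With stuck control-rod sensor excluded, genuine neutron-flux excursion must carry more of the explanatory weight for the scram.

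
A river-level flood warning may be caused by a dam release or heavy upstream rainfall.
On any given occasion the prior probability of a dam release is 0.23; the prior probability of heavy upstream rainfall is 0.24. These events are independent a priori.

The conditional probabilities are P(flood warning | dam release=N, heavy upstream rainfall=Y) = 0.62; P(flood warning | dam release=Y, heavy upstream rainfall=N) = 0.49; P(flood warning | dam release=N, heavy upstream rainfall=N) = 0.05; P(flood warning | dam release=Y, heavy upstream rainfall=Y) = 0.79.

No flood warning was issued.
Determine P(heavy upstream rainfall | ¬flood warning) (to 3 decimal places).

P(¬flood warning) = 0.95·0.77·0.76 + 0.38·0.77·0.24 + 0.51·0.23·0.76 + 0.21·0.23·0.24 = 0.555940 + 0.070224 + 0.089148 + 0.011592 = 0.726904
Of this, 0.081816 comes from 0.070224 + 0.011592 (the heavy upstream rainfall=true cases).
So P(heavy upstream rainfall | ¬flood warning) = 0.081816/0.726904 ≈ 0.113.

P(heavy upstream rainfall | ¬flood warning) ≈ 0.113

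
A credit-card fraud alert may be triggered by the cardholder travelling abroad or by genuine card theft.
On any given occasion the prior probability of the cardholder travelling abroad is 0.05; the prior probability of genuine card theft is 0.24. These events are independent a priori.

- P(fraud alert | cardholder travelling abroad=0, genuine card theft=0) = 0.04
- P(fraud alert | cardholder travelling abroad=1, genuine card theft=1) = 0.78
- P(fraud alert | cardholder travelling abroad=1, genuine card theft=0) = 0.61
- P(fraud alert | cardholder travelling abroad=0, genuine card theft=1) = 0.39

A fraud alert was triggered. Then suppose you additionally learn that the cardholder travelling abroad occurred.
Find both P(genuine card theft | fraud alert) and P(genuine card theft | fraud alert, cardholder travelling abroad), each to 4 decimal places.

By total probability over the 4 (cardholder travelling abroad, genuine card theft) configurations:
  P(fraud alert) = 0.04·0.95·0.76 + 0.39·0.95·0.24 + 0.61·0.05·0.76 + 0.78·0.05·0.24
        = 0.028880 + 0.088920 + 0.023180 + 0.009360 = 0.150340
The terms with genuine card theft present sum to 0.098280, so
  P(genuine card theft | fraud alert) = 0.098280 / 0.150340 ≈ 0.6537

Now condition on the additional information:
P(fraud alert | cardholder travelling abroad) = 0.61×0.76 + 0.78×0.24 = 0.463600 + 0.187200 = 0.650800
The genuine card theft-present share is 0.78×0.24 = 0.187200.
So P(genuine card theft | fraud alert, cardholder travelling abroad) = 0.187200/0.650800 ≈ 0.2876.
— cardholder travelling abroad explains away the evidence for genuine card theft.

P(genuine card theft | fraud alert) ≈ 0.6537; P(genuine card theft | fraud alert, cardholder travelling abroad) ≈ 0.2876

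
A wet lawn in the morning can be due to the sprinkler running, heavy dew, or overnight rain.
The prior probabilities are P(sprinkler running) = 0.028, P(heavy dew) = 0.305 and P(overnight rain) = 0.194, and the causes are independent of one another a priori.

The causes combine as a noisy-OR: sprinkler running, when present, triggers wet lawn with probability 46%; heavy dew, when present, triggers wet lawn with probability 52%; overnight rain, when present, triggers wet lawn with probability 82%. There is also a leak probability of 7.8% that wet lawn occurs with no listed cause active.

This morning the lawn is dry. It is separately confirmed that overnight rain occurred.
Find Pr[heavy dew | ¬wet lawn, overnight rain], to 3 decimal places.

Pr[heavy dew | ¬wet lawn, overnight rain] ≈ 0.174

Under noisy-OR, P(wet lawn | causes) = 1 − (1−0.078)·∏(1−qᵢ) over the active causes.
By total probability over the 4 (sprinkler running, heavy dew) configurations:
  P(¬wet lawn | overnight rain) = 0.16596*0.972*0.695 + 0.079661*0.972*0.305 + 0.089618*0.028*0.695 + 0.043017*0.028*0.305
        = 0.112113 + 0.023616 + 0.001744 + 0.000367 = 0.137840
The terms with heavy dew present sum to 0.023983, so
  P(heavy dew | ¬wet lawn, overnight rain) = 0.023983 / 0.137840 ≈ 0.174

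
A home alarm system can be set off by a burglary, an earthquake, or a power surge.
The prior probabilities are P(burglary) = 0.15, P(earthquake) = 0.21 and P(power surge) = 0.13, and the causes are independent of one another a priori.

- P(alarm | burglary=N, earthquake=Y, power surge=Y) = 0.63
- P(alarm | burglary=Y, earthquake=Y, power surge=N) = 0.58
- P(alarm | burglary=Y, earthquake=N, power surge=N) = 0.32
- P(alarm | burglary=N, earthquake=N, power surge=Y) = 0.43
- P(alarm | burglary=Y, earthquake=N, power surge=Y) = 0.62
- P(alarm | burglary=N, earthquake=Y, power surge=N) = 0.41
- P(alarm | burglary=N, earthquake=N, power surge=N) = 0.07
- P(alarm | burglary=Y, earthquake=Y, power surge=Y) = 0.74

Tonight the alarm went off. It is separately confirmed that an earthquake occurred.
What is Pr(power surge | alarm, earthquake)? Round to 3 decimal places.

Pr(power surge | alarm, earthquake) ≈ 0.182

P(alarm | earthquake) = 0.41·0.85·0.87 + 0.63·0.85·0.13 + 0.58·0.15·0.87 + 0.74·0.15·0.13 = 0.303195 + 0.069615 + 0.075690 + 0.014430 = 0.462930
Of this, 0.084045 comes from 0.069615 + 0.014430 (the power surge=true cases).
Hence the posterior is 0.084045/0.462930 ≈ 0.182.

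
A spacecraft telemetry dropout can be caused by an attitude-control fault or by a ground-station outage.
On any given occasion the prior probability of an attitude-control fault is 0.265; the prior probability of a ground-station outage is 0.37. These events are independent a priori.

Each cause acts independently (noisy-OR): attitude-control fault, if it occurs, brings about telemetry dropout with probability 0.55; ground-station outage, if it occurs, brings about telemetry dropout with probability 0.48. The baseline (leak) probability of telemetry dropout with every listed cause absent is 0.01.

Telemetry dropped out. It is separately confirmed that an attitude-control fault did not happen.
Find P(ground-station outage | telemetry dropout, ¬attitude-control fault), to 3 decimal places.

Under noisy-OR, P(telemetry dropout | causes) = 1 − (1−0.01)·∏(1−qᵢ) over the active causes.
P(telemetry dropout | ¬attitude-control fault) = 0.01×0.63 + 0.4852×0.37 = 0.006300 + 0.179524 = 0.185824
Restricting to configurations with ground-station outage present: 0.4852×0.37 = 0.179524.
So P(ground-station outage | telemetry dropout, ¬attitude-control fault) = 0.179524/0.185824 ≈ 0.966.

P(ground-station outage | telemetry dropout, ¬attitude-control fault) ≈ 0.966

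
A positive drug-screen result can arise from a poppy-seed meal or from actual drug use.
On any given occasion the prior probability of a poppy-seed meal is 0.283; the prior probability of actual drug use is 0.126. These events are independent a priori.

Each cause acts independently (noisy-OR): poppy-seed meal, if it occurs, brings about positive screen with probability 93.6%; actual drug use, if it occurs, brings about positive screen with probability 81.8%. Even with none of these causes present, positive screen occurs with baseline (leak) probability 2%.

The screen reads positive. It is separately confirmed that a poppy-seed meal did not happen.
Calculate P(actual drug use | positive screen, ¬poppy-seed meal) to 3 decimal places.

Under noisy-OR, P(positive screen | causes) = 1 − (1−0.02)·∏(1−qᵢ) over the active causes.
Enumerate both values of actual drug use and weight by the priors:
  P(positive screen | ¬poppy-seed meal) = 0.02·0.874 + 0.82164·0.126
        = 0.017480 + 0.103527 = 0.121007
Keeping only the actual drug use-present terms gives 0.103527, so
  P(actual drug use | positive screen, ¬poppy-seed meal) = 0.103527 / 0.121007 ≈ 0.856

P(actual drug use | positive screen, ¬poppy-seed meal) ≈ 0.856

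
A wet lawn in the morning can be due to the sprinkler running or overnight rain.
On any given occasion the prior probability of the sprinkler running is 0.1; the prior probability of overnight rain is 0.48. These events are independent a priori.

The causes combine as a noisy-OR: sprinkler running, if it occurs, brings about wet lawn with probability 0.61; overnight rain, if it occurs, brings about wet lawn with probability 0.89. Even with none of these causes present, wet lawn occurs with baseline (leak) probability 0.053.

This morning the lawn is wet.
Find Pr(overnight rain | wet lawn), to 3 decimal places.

Under noisy-OR, P(wet lawn | causes) = 1 − (1−0.053)·∏(1−qᵢ) over the active causes.
For the numerator, keep only overnight rain=true terms: 0.386999 + 0.046050 = 0.433049
The normalizing constant is 0.053·0.9·0.52 + 0.89583·0.9·0.48 + 0.63067·0.1·0.52 + 0.959374·0.1·0.48 = 0.490648
P(overnight rain | wet lawn) = 0.433049/0.490648 ≈ 0.883

Pr(overnight rain | wet lawn) ≈ 0.883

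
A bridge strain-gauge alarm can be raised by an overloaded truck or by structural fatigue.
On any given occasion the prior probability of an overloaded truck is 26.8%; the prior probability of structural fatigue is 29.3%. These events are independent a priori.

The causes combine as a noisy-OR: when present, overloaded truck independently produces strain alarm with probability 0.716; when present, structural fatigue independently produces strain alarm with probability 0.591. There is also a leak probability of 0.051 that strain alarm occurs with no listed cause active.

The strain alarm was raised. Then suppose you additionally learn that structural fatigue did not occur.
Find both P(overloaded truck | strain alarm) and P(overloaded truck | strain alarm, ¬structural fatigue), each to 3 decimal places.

P(overloaded truck | strain alarm) ≈ 0.569; P(overloaded truck | strain alarm, ¬structural fatigue) ≈ 0.840

Under noisy-OR, P(strain alarm | causes) = 1 − (1−0.051)·∏(1−qᵢ) over the active causes.
For the numerator, keep only overloaded truck=true terms: 0.138409 + 0.069868 = 0.208277
Normalizer over all consistent configurations: 0.051*0.732*0.707 + 0.611859*0.732*0.293 + 0.730484*0.268*0.707 + 0.889768*0.268*0.293 = 0.365900
P(overloaded truck | strain alarm) = 0.208277/0.365900 ≈ 0.569

Now condition on the additional information:
Sum P(strain alarm|·) weighted by the priors over both values of overloaded truck:
  P(strain alarm | ¬structural fatigue) = 0.051·0.732 + 0.730484·0.268
        = 0.037332 + 0.195770 = 0.233102
The terms with overloaded truck present sum to 0.195770, so
  P(overloaded truck | strain alarm, ¬structural fatigue) = 0.195770 / 0.233102 ≈ 0.840
With structural fatigue excluded, overloaded truck must carry more of the explanatory weight for the strain alarm.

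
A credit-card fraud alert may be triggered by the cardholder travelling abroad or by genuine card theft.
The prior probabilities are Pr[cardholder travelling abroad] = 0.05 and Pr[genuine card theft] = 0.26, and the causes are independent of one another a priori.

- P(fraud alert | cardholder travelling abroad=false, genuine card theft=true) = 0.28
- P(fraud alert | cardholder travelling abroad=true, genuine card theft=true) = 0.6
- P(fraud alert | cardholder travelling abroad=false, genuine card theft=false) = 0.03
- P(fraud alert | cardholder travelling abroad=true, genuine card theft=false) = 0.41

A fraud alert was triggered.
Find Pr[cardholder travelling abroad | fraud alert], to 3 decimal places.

By total probability over the 4 (cardholder travelling abroad, genuine card theft) configurations:
  P(fraud alert) = 0.03×0.95×0.74 + 0.28×0.95×0.26 + 0.41×0.05×0.74 + 0.6×0.05×0.26
        = 0.021090 + 0.069160 + 0.015170 + 0.007800 = 0.113220
The terms with cardholder travelling abroad present sum to 0.022970, so
  P(cardholder travelling abroad | fraud alert) = 0.022970 / 0.113220 ≈ 0.203

Pr[cardholder travelling abroad | fraud alert] ≈ 0.203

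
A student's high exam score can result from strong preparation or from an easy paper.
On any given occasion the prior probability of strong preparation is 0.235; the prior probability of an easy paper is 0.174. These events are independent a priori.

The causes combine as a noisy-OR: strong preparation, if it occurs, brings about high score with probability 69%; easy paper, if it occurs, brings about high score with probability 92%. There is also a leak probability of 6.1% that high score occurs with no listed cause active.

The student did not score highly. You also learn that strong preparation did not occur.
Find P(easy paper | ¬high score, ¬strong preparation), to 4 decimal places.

Under noisy-OR, P(high score | causes) = 1 − (1−0.061)·∏(1−qᵢ) over the active causes.
Numerator (weight on configurations with easy paper): 0.07512×0.174 = 0.013071
Normalizer over all consistent configurations: 0.939×0.826 + 0.07512×0.174 = 0.788685
Posterior = 0.013071 / 0.788685 ≈ 0.0166

P(easy paper | ¬high score, ¬strong preparation) ≈ 0.0166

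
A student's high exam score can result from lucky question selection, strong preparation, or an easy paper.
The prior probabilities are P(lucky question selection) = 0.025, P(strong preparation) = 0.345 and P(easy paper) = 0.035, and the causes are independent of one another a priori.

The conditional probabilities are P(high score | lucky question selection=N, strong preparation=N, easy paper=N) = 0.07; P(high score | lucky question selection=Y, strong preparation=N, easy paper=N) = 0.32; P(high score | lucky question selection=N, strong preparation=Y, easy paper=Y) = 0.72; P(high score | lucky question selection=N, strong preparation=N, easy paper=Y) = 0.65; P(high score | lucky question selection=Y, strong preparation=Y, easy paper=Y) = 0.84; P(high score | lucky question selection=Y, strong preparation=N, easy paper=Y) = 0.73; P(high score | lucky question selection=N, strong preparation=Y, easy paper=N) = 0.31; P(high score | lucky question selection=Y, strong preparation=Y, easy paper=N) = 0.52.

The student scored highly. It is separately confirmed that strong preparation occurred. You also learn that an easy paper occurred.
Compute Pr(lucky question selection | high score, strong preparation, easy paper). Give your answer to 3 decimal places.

Pr(lucky question selection | high score, strong preparation, easy paper) ≈ 0.029

For the numerator, keep only lucky question selection=true terms: 0.84*0.025 = 0.021000
Denominator P(high score | strong preparation, easy paper): 0.72*0.975 + 0.84*0.025 = 0.723000
Posterior = 0.021000 / 0.723000 ≈ 0.029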